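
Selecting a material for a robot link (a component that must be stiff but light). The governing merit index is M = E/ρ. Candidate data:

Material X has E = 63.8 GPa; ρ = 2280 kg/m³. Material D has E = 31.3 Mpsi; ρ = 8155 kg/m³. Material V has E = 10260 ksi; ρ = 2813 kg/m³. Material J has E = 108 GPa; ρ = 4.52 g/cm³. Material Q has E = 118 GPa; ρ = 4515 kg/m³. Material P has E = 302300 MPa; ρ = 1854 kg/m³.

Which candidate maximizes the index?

material P

Putting every candidate on a common basis:
  material X: E = 63.80 GPa, ρ = 2280 kg/m³
  material D: E = 215.8 GPa, ρ = 8155 kg/m³
  material V: E = 70.74 GPa, ρ = 2813 kg/m³
  material J: E = 108.0 GPa, ρ = 4520 kg/m³
  material Q: E = 118.0 GPa, ρ = 4515 kg/m³
  material P: E = 302.3 GPa, ρ = 1854 kg/m³
  material P: M = 163 MN·m/kg
  material X: M = 28.0 MN·m/kg
  material D: M = 26.5 MN·m/kg
  material Q: M = 26.1 MN·m/kg
  material V: M = 25.1 MN·m/kg
  material J: M = 23.9 MN·m/kg
Material P ranks first.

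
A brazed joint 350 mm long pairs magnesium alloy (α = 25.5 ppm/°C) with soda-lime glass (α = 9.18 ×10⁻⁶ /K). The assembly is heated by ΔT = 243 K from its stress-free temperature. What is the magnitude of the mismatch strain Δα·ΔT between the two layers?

Δα = |25.5 − 9.18|×10⁻⁶/K = 16.3×10⁻⁶/K.
Mismatch strain = Δα·ΔT = 16.3×10⁻⁶ × 243.0 = 3.97×10⁻³.

3.97×10⁻³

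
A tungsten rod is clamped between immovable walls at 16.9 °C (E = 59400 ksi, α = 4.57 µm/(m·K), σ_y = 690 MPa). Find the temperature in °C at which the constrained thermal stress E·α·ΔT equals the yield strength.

386 °C

E = 59400 ksi = 409.5 GPa.
E·α·ΔT = 690.0 MPa ⇒ ΔT = 690.0 / (409.5×10³ × 4.57×10⁻⁶) = 368.7 K.
T = 16.9 + 368.7 = 385.6 °C.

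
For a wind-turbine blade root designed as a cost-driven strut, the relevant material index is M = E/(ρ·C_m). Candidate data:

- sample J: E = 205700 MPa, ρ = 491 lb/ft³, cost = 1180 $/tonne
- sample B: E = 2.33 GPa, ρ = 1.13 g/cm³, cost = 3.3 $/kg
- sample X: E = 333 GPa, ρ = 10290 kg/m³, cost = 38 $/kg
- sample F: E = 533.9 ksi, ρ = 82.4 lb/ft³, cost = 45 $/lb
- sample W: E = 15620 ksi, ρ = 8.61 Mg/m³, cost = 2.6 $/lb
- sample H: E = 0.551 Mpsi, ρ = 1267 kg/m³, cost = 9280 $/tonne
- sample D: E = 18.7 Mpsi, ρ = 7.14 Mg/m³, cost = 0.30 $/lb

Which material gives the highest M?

Putting every candidate on a common basis:
  sample J: E = 205.7 GPa, ρ = 7865 kg/m³, cost = 1.180 $/kg
  sample B: E = 2.330 GPa, ρ = 1130 kg/m³, cost = 3.300 $/kg
  sample X: E = 333.0 GPa, ρ = 10290 kg/m³, cost = 38.00 $/kg
  sample F: E = 3.681 GPa, ρ = 1320 kg/m³, cost = 99.21 $/kg
  sample W: E = 107.7 GPa, ρ = 8610 kg/m³, cost = 5.732 $/kg
  sample H: E = 3.799 GPa, ρ = 1267 kg/m³, cost = 9.280 $/kg
  sample D: E = 128.9 GPa, ρ = 7140 kg/m³, cost = 0.6614 $/kg
  sample D: M = 27.3 MN·m per $
  sample J: M = 22.2 MN·m per $
  sample W: M = 2.18 MN·m per $
  sample X: M = 0.852 MN·m per $
  sample B: M = 0.625 MN·m per $
  sample H: M = 0.323 MN·m per $
  sample F: M = 0.0281 MN·m per $
Sample D has the largest M.

sample D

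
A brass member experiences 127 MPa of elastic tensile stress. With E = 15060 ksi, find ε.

1.22×10⁻³

E = 15060 ksi = 103.8 GPa = 103800 MPa.
ε = σ/E = 127 / 103800 = 1.22×10⁻³.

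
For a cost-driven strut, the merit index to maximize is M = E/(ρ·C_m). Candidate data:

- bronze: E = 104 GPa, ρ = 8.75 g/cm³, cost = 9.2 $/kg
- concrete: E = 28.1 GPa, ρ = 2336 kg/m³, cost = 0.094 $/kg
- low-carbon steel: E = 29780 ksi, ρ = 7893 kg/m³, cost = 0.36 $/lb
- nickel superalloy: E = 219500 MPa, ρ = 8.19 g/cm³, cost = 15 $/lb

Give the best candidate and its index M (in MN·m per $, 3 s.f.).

Normalizing units and computing the index:
  bronze: E = 104.0 GPa, ρ = 8750 kg/m³, cost = 9.200 $/kg
  concrete: E = 28.10 GPa, ρ = 2336 kg/m³, cost = 0.09400 $/kg
  low-carbon steel: E = 205.3 GPa, ρ = 7893 kg/m³, cost = 0.7937 $/kg
  nickel superalloy: E = 219.5 GPa, ρ = 8190 kg/m³, cost = 33.07 $/kg
  concrete: M = 128 MN·m per $
  low-carbon steel: M = 32.8 MN·m per $
  bronze: M = 1.29 MN·m per $
  nickel superalloy: M = 0.810 MN·m per $
The maximum is for concrete.

concrete, M = 128 MN·m per $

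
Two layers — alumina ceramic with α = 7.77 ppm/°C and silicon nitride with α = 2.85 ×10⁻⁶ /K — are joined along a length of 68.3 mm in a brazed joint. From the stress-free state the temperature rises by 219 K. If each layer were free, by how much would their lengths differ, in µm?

Δα = |7.77 − 2.85|×10⁻⁶/K = 4.92×10⁻⁶/K.
ΔL_mismatch = Δα·L·ΔT = 4.92×10⁻⁶ × 68.3 mm × 219.0 K = 73.6 µm.

73.6 µm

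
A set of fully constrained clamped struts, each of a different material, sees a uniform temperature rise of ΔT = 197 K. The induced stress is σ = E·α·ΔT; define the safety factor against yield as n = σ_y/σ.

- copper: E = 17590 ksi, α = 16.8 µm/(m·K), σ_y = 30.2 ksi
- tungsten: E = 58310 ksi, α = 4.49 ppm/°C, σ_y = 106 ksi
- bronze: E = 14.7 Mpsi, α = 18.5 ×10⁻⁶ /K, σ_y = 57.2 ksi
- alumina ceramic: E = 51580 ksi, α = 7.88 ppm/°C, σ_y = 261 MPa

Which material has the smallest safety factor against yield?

In consistent units (E in GPa, α in ×10⁻⁶/K, σ_y in MPa):
  copper: E = 121.3, α = 16.8, σ_y = 208.2 → σ = 401 MPa, n = 0.519
  tungsten: E = 402.0, α = 4.49, σ_y = 730.8 → σ = 356 MPa, n = 2.06
  bronze: E = 101.4, α = 18.5, σ_y = 394.4 → σ = 369 MPa, n = 1.07
  alumina ceramic: E = 355.6, α = 7.88, σ_y = 261.0 → σ = 552 MPa, n = 0.473
Alumina ceramic has the lowest safety factor, n = 0.473.

alumina ceramic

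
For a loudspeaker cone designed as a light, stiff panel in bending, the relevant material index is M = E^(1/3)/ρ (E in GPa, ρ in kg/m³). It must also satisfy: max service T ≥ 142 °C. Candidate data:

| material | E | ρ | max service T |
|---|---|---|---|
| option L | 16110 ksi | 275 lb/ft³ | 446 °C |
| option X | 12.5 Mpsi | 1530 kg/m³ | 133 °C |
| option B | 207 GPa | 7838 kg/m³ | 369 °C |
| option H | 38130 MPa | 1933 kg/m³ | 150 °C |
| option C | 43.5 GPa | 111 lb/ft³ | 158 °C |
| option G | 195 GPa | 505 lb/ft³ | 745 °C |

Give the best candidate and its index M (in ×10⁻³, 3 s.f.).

Screen on constraints: max service T ≥ 142 °C. Survivors: option L, option B, option H, option C, option G.
Convert each candidate to consistent units, then evaluate M:
  option L: E = 111.1 GPa, ρ = 4405 kg/m³
  option B: E = 207.0 GPa, ρ = 7838 kg/m³
  option H: E = 38.13 GPa, ρ = 1933 kg/m³
  option C: E = 43.50 GPa, ρ = 1778 kg/m³
  option G: E = 195.0 GPa, ρ = 8089 kg/m³
  option C: M = 1.98×10⁻³
  option H: M = 1.74×10⁻³
  option L: M = 1.09×10⁻³
  option B: M = 0.755×10⁻³
  option G: M = 0.717×10⁻³
Highest index: option C.

option C, M = 1.98×10⁻³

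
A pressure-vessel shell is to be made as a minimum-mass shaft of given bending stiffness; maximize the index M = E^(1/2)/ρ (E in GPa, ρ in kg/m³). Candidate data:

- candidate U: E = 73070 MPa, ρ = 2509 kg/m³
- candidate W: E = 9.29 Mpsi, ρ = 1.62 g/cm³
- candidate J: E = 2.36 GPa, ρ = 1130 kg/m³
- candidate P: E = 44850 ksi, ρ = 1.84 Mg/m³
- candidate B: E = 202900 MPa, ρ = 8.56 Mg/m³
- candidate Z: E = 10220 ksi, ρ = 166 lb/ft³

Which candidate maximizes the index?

After converting to SI:
  candidate U: E = 73.07 GPa, ρ = 2509 kg/m³
  candidate W: E = 64.05 GPa, ρ = 1620 kg/m³
  candidate J: E = 2.360 GPa, ρ = 1130 kg/m³
  candidate P: E = 309.2 GPa, ρ = 1840 kg/m³
  candidate B: E = 202.9 GPa, ρ = 8560 kg/m³
  candidate Z: E = 70.46 GPa, ρ = 2659 kg/m³
  candidate P: M = 9.56×10⁻³
  candidate W: M = 4.94×10⁻³
  candidate U: M = 3.41×10⁻³
  candidate Z: M = 3.16×10⁻³
  candidate B: M = 1.66×10⁻³
  candidate J: M = 1.36×10⁻³
The maximum is for candidate P.

candidate P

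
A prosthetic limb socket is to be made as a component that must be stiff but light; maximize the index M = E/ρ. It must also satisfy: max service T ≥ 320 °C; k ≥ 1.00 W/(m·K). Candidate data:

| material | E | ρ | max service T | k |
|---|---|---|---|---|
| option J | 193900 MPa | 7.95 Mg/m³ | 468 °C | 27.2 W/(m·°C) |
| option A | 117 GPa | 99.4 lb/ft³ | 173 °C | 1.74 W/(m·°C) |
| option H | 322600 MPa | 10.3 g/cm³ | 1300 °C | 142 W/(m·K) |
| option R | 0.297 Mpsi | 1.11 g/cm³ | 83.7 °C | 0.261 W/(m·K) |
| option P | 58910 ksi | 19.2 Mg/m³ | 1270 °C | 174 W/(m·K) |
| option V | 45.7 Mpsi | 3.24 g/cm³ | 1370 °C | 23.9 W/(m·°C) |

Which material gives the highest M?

option V

Screen on constraints: max service T ≥ 320 °C; k ≥ 1.00 W/(m·K). Survivors: option J, option H, option P, option V.
Normalizing units and computing the index:
  option J: E = 193.9 GPa, ρ = 7950 kg/m³
  option H: E = 322.6 GPa, ρ = 10300 kg/m³
  option P: E = 406.2 GPa, ρ = 19200 kg/m³
  option V: E = 315.1 GPa, ρ = 3240 kg/m³
  option V: M = 97.3 MN·m/kg
  option H: M = 31.3 MN·m/kg
  option J: M = 24.4 MN·m/kg
  option P: M = 21.2 MN·m/kg
Option V has the largest M.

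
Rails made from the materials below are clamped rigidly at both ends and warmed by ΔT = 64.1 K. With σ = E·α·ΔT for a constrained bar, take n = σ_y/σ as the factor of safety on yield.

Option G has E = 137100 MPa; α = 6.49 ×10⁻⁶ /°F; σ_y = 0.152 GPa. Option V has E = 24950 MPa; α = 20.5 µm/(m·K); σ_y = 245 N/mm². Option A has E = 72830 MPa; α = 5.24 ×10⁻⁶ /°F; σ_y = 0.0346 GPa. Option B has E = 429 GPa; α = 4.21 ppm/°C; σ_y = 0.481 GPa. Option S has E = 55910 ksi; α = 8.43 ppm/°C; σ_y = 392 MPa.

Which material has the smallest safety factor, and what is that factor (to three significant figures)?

With everything in SI (GPa, ×10⁻⁶/K, MPa):
  option G: E = 137.1, α = 11.7, σ_y = 152.0 → σ = 103 MPa, n = 1.48
  option V: E = 24.95, α = 20.5, σ_y = 245.0 → σ = 32.8 MPa, n = 7.47
  option A: E = 72.83, α = 9.43, σ_y = 34.60 → σ = 44.0 MPa, n = 0.786
  option B: E = 429.0, α = 4.21, σ_y = 481.0 → σ = 116 MPa, n = 4.15
  option S: E = 385.5, α = 8.43, σ_y = 392.0 → σ = 208 MPa, n = 1.88
The minimum is option A at n = 0.786.

option A, n = 0.786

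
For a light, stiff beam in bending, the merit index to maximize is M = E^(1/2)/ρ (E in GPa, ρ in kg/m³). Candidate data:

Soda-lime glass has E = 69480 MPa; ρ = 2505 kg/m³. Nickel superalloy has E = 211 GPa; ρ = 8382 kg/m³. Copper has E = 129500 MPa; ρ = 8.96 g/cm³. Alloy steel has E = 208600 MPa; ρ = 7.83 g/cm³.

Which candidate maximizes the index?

In SI units:
  soda-lime glass: E = 69.48 GPa, ρ = 2505 kg/m³
  nickel superalloy: E = 211.0 GPa, ρ = 8382 kg/m³
  copper: E = 129.5 GPa, ρ = 8960 kg/m³
  alloy steel: E = 208.6 GPa, ρ = 7830 kg/m³
  soda-lime glass: M = 3.33×10⁻³
  alloy steel: M = 1.84×10⁻³
  nickel superalloy: M = 1.73×10⁻³
  copper: M = 1.27×10⁻³
Soda-lime glass has the largest M.

soda-lime glass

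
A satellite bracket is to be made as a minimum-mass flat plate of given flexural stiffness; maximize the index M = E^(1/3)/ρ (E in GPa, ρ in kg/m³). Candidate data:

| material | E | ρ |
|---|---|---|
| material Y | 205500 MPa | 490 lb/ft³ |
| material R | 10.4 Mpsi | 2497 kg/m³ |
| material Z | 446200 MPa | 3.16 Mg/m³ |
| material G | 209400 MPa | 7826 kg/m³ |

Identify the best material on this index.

material Z

In SI units:
  material Y: E = 205.5 GPa, ρ = 7849 kg/m³
  material R: E = 71.71 GPa, ρ = 2497 kg/m³
  material Z: E = 446.2 GPa, ρ = 3160 kg/m³
  material G: E = 209.4 GPa, ρ = 7826 kg/m³
  material Z: M = 2.42×10⁻³
  material R: M = 1.66×10⁻³
  material G: M = 0.759×10⁻³
  material Y: M = 0.752×10⁻³
Material Z ranks first.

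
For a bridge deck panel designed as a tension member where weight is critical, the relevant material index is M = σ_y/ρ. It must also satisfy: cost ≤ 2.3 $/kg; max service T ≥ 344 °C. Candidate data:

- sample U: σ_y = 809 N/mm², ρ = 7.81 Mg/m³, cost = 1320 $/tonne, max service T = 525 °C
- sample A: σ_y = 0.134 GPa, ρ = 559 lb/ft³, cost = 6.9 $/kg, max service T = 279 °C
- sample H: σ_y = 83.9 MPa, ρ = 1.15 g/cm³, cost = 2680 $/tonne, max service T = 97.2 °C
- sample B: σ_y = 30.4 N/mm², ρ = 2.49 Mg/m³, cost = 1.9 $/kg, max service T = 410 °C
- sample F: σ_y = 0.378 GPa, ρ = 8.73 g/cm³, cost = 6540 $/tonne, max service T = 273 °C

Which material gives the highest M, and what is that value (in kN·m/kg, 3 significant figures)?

sample U, M = 104 kN·m/kg

Screen on constraints: cost ≤ 2.3 $/kg; max service T ≥ 344 °C. Survivors: sample U, sample B.
Normalizing units and computing the index:
  sample U: σ_y = 809.0 MPa, ρ = 7810 kg/m³
  sample B: σ_y = 30.40 MPa, ρ = 2490 kg/m³
  sample U: M = 104 kN·m/kg
  sample B: M = 12.2 kN·m/kg
Highest index: sample U.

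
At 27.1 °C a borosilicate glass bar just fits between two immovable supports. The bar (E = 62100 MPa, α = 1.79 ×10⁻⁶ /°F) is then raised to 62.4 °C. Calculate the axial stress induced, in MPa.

E = 62100 MPa = 62.10 GPa.
α = 1.79×10⁻⁶/°F × 9/5 = 3.22×10⁻⁶/K.
ΔT = 35.30 K. Constrained thermal stress σ = E·α·ΔT = 62.10×10³ MPa × 3.22×10⁻⁶ × 35.30 = 7.06 MPa (compressive).

7.06 MPa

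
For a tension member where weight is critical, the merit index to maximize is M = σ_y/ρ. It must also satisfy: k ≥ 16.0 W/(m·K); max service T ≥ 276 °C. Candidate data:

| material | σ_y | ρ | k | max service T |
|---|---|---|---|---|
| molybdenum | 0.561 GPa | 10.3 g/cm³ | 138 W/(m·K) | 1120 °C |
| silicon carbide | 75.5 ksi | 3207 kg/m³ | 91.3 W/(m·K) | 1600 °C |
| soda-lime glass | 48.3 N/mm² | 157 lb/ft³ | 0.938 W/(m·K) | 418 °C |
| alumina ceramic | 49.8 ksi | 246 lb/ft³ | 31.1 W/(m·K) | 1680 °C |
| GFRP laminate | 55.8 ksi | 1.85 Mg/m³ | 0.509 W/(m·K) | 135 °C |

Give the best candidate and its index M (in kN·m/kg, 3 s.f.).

Screen on constraints: k ≥ 16.0 W/(m·K); max service T ≥ 276 °C. Survivors: molybdenum, silicon carbide, alumina ceramic.
In SI units:
  molybdenum: σ_y = 561.0 MPa, ρ = 10300 kg/m³
  silicon carbide: σ_y = 520.6 MPa, ρ = 3207 kg/m³
  alumina ceramic: σ_y = 343.4 MPa, ρ = 3941 kg/m³
  silicon carbide: M = 162 kN·m/kg
  alumina ceramic: M = 87.1 kN·m/kg
  molybdenum: M = 54.5 kN·m/kg
Silicon carbide ranks first.

silicon carbide, M = 162 kN·m/kg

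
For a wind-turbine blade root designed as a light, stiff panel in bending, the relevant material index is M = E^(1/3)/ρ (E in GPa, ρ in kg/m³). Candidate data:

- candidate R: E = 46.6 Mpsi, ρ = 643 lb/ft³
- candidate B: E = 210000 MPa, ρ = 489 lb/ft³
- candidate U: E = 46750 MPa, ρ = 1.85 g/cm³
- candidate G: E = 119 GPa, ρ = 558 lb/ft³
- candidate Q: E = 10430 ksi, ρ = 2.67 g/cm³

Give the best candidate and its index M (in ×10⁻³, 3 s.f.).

candidate U, M = 1.95×10⁻³

Convert each candidate to consistent units, then evaluate M:
  candidate R: E = 321.3 GPa, ρ = 10300 kg/m³
  candidate B: E = 210.0 GPa, ρ = 7833 kg/m³
  candidate U: E = 46.75 GPa, ρ = 1850 kg/m³
  candidate G: E = 119.0 GPa, ρ = 8938 kg/m³
  candidate Q: E = 71.91 GPa, ρ = 2670 kg/m³
  candidate U: M = 1.95×10⁻³
  candidate Q: M = 1.56×10⁻³
  candidate B: M = 0.759×10⁻³
  candidate R: M = 0.665×10⁻³
  candidate G: M = 0.550×10⁻³
Candidate U has the largest M.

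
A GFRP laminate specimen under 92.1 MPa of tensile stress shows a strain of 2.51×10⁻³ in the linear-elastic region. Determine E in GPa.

E = σ/ε = 92.1 MPa / 2.51×10⁻³ = 36690 MPa = 36.7 GPa.

36.7 GPa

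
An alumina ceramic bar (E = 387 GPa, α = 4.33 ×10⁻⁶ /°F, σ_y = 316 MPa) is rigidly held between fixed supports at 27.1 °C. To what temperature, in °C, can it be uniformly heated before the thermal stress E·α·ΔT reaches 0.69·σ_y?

99.4 °C

α = 4.33×10⁻⁶/°F × 9/5 = 7.79×10⁻⁶/K.
E·α·ΔT = 218.0 MPa ⇒ ΔT = 218.0 / (387.0×10³ × 7.79×10⁻⁶) = 72.29 K.
T = 27.1 + 72.29 = 99.39 °C.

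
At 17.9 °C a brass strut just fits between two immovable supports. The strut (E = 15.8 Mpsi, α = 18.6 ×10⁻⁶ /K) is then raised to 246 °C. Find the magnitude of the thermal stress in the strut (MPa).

462 MPa

E = 15.8 Mpsi = 108.9 GPa.
ΔT = 228.1 K. Constrained thermal stress σ = E·α·ΔT = 108.9×10³ MPa × 18.6×10⁻⁶ × 228.1 = 462 MPa (compressive).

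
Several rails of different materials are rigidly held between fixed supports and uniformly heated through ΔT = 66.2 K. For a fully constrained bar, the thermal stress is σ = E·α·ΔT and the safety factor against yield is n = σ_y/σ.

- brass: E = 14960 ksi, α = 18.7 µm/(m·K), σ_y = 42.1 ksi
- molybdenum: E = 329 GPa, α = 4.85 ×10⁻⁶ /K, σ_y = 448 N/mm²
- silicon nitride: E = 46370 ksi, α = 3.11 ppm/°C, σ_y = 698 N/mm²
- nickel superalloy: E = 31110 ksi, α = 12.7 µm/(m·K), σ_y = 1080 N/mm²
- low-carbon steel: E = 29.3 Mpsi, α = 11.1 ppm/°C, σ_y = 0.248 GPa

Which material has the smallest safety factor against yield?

low-carbon steel

Converting E to GPa, α to ×10⁻⁶/K, σ_y to MPa, then σ and n for each:
  brass: E = 103.1, α = 18.7, σ_y = 290.3 → σ = 128 MPa, n = 2.27
  molybdenum: E = 329.0, α = 4.85, σ_y = 448.0 → σ = 106 MPa, n = 4.24
  silicon nitride: E = 319.7, α = 3.11, σ_y = 698.0 → σ = 65.8 MPa, n = 10.6
  nickel superalloy: E = 214.5, α = 12.7, σ_y = 1080 → σ = 180 MPa, n = 5.99
  low-carbon steel: E = 202.0, α = 11.1, σ_y = 248.0 → σ = 148 MPa, n = 1.67
Smallest n: low-carbon steel with n = 1.67.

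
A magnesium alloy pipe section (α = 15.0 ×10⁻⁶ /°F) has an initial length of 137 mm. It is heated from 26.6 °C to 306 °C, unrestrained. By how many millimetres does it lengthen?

Convert α: 15.0×10⁻⁶/°F × (9/5) = 27.0×10⁻⁶/K.
ΔT = 306 − 26.6 = 279.4 K.
ΔL = α·L₀·ΔT = 27.0×10⁻⁶ × 137 mm × 279.4 K = 1.03 mm.

1.03 mm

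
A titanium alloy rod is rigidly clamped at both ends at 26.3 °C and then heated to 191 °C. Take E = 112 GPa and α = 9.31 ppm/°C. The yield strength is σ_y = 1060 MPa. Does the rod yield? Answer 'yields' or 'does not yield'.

does not yield

ΔT = 164.7 K. Constrained thermal stress σ = E·α·ΔT = 112.0×10³ MPa × 9.31×10⁻⁶ × 164.7 = 172 MPa (compressive).
Compare to σ_y = 1060 MPa: σ < σ_y, so it does not yield.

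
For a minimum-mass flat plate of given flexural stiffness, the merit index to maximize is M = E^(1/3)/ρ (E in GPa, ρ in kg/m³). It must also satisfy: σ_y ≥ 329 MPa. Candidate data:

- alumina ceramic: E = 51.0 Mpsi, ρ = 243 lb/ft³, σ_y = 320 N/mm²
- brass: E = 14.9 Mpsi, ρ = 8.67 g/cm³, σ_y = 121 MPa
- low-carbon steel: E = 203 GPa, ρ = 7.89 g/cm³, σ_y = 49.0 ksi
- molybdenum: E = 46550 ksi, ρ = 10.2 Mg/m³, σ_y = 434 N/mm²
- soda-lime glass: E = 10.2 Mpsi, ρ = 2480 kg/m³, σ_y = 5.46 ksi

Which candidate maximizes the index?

low-carbon steel

Screen on constraints: σ_y ≥ 329 MPa. Survivors: low-carbon steel, molybdenum.
Convert each candidate to consistent units, then evaluate M:
  low-carbon steel: E = 203.0 GPa, ρ = 7890 kg/m³
  molybdenum: E = 321.0 GPa, ρ = 10200 kg/m³
  low-carbon steel: M = 0.745×10⁻³
  molybdenum: M = 0.671×10⁻³
Low-carbon steel has the largest M.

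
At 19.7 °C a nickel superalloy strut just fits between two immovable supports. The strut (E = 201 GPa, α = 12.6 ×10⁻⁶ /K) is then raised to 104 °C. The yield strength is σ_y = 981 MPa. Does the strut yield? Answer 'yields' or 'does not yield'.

does not yield

ΔT = 84.30 K. Constrained thermal stress σ = E·α·ΔT = 201.0×10³ MPa × 12.6×10⁻⁶ × 84.30 = 213 MPa (compressive).
Compare to σ_y = 981 MPa: σ < σ_y, so it does not yield.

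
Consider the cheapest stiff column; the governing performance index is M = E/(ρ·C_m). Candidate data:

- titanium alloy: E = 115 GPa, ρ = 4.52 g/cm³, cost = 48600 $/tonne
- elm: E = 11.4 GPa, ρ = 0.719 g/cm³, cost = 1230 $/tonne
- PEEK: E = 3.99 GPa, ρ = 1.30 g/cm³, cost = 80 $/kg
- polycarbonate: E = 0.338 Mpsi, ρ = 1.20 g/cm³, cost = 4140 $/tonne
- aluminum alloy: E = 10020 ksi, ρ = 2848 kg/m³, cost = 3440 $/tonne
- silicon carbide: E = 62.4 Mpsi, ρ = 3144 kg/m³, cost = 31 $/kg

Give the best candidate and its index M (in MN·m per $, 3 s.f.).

elm, M = 12.9 MN·m per $

Putting every candidate on a common basis:
  titanium alloy: E = 115.0 GPa, ρ = 4520 kg/m³, cost = 48.60 $/kg
  elm: E = 11.40 GPa, ρ = 719.0 kg/m³, cost = 1.230 $/kg
  PEEK: E = 3.990 GPa, ρ = 1300 kg/m³, cost = 80.00 $/kg
  polycarbonate: E = 2.330 GPa, ρ = 1200 kg/m³, cost = 4.140 $/kg
  aluminum alloy: E = 69.09 GPa, ρ = 2848 kg/m³, cost = 3.440 $/kg
  silicon carbide: E = 430.2 GPa, ρ = 3144 kg/m³, cost = 31.00 $/kg
  elm: M = 12.9 MN·m per $
  aluminum alloy: M = 7.05 MN·m per $
  silicon carbide: M = 4.41 MN·m per $
  titanium alloy: M = 0.524 MN·m per $
  polycarbonate: M = 0.469 MN·m per $
  PEEK: M = 0.0384 MN·m per $
Highest index: elm.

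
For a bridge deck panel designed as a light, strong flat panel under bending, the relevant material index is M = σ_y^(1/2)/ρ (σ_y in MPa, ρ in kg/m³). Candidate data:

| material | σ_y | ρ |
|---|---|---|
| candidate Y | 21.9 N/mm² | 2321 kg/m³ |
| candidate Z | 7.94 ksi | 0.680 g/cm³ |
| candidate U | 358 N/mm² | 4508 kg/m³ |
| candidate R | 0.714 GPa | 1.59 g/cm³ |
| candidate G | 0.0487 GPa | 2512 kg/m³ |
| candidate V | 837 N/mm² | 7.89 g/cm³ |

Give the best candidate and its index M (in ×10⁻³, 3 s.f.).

Convert each candidate to consistent units, then evaluate M:
  candidate Y: σ_y = 21.90 MPa, ρ = 2321 kg/m³
  candidate Z: σ_y = 54.74 MPa, ρ = 680.0 kg/m³
  candidate U: σ_y = 358.0 MPa, ρ = 4508 kg/m³
  candidate R: σ_y = 714.0 MPa, ρ = 1590 kg/m³
  candidate G: σ_y = 48.70 MPa, ρ = 2512 kg/m³
  candidate V: σ_y = 837.0 MPa, ρ = 7890 kg/m³
  candidate R: M = 16.8×10⁻³
  candidate Z: M = 10.9×10⁻³
  candidate U: M = 4.20×10⁻³
  candidate V: M = 3.67×10⁻³
  candidate G: M = 2.78×10⁻³
  candidate Y: M = 2.02×10⁻³
The maximum is for candidate R.

candidate R, M = 16.8×10⁻³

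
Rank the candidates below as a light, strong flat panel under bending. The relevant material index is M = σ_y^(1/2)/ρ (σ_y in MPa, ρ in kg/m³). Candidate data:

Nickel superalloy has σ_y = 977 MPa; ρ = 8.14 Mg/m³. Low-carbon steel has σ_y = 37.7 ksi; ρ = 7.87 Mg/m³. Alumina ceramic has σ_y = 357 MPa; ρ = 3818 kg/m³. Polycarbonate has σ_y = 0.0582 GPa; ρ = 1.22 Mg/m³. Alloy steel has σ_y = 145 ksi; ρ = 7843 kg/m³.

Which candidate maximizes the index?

Putting every candidate on a common basis:
  nickel superalloy: σ_y = 977.0 MPa, ρ = 8140 kg/m³
  low-carbon steel: σ_y = 259.9 MPa, ρ = 7870 kg/m³
  alumina ceramic: σ_y = 357.0 MPa, ρ = 3818 kg/m³
  polycarbonate: σ_y = 58.20 MPa, ρ = 1220 kg/m³
  alloy steel: σ_y = 999.7 MPa, ρ = 7843 kg/m³
  polycarbonate: M = 6.25×10⁻³
  alumina ceramic: M = 4.95×10⁻³
  alloy steel: M = 4.03×10⁻³
  nickel superalloy: M = 3.84×10⁻³
  low-carbon steel: M = 2.05×10⁻³
Highest index: polycarbonate.

polycarbonate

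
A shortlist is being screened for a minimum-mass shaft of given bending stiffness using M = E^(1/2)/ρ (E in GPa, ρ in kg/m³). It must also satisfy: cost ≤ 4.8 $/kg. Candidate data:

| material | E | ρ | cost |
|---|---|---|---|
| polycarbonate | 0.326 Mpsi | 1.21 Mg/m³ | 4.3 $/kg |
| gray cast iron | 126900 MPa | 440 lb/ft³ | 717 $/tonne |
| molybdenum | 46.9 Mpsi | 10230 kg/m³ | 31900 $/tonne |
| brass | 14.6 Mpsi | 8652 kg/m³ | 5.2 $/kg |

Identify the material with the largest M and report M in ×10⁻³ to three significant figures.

gray cast iron, M = 1.60×10⁻³

Screen on constraints: cost ≤ 4.8 $/kg. Survivors: polycarbonate, gray cast iron.
In SI units:
  polycarbonate: E = 2.248 GPa, ρ = 1210 kg/m³
  gray cast iron: E = 126.9 GPa, ρ = 7048 kg/m³
  gray cast iron: M = 1.60×10⁻³
  polycarbonate: M = 1.24×10⁻³
The maximum is for gray cast iron.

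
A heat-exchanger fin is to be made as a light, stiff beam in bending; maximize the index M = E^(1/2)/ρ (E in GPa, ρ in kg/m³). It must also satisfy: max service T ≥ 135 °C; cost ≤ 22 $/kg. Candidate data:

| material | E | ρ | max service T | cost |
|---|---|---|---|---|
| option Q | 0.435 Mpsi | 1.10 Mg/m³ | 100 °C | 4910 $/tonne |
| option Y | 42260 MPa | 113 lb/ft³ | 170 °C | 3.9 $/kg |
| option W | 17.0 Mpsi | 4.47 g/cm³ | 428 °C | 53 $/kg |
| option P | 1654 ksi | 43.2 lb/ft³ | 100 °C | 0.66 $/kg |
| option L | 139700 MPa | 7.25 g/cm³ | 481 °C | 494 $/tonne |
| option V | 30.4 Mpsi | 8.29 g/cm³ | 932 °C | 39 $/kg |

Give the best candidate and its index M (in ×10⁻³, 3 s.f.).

option Y, M = 3.59×10⁻³

Screen on constraints: max service T ≥ 135 °C; cost ≤ 22 $/kg. Survivors: option Y, option L.
Convert each candidate to consistent units, then evaluate M:
  option Y: E = 42.26 GPa, ρ = 1810 kg/m³
  option L: E = 139.7 GPa, ρ = 7250 kg/m³
  option Y: M = 3.59×10⁻³
  option L: M = 1.63×10⁻³
Option Y ranks first.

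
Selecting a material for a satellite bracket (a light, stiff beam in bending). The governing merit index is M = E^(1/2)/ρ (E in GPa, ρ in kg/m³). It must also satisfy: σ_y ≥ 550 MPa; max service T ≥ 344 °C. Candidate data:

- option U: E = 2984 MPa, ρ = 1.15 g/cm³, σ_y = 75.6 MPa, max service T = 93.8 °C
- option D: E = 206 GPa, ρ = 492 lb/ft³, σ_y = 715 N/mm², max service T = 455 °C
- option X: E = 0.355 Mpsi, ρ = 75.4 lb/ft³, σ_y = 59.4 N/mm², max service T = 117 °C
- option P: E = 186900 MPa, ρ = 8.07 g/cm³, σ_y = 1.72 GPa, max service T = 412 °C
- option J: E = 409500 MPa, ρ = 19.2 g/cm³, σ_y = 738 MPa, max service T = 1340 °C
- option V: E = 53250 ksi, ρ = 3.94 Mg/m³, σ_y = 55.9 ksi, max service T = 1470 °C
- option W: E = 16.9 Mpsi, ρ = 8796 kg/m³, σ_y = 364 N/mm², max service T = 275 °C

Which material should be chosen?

Screen on constraints: σ_y ≥ 550 MPa; max service T ≥ 344 °C. Survivors: option D, option P, option J.
Convert each candidate to consistent units, then evaluate M:
  option D: E = 206.0 GPa, ρ = 7881 kg/m³
  option P: E = 186.9 GPa, ρ = 8070 kg/m³
  option J: E = 409.5 GPa, ρ = 19200 kg/m³
  option D: M = 1.82×10⁻³
  option P: M = 1.69×10⁻³
  option J: M = 1.05×10⁻³
Highest index: option D.

option D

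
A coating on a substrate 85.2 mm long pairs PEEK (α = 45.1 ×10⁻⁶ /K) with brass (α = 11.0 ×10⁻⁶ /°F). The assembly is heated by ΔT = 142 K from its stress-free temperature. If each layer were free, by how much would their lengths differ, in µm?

306 µm

brass: α = 11.0×10⁻⁶/°F × 9/5 = 19.8×10⁻⁶/K.
Δα = |45.1 − 19.8|×10⁻⁶/K = 25.3×10⁻⁶/K.
ΔL_mismatch = Δα·L·ΔT = 25.3×10⁻⁶ × 85.2 mm × 142.0 K = 306 µm.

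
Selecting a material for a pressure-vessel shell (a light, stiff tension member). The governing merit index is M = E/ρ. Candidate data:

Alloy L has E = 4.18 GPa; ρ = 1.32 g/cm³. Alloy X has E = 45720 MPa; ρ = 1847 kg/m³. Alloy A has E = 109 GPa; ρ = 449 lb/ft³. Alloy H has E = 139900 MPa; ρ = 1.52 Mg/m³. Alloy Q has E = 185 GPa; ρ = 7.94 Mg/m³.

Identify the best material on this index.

alloy H

Convert each candidate to consistent units, then evaluate M:
  alloy L: E = 4.180 GPa, ρ = 1320 kg/m³
  alloy X: E = 45.72 GPa, ρ = 1847 kg/m³
  alloy A: E = 109.0 GPa, ρ = 7192 kg/m³
  alloy H: E = 139.9 GPa, ρ = 1520 kg/m³
  alloy Q: E = 185.0 GPa, ρ = 7940 kg/m³
  alloy H: M = 92.0 MN·m/kg
  alloy X: M = 24.8 MN·m/kg
  alloy Q: M = 23.3 MN·m/kg
  alloy A: M = 15.2 MN·m/kg
  alloy L: M = 3.17 MN·m/kg
Alloy H has the largest M.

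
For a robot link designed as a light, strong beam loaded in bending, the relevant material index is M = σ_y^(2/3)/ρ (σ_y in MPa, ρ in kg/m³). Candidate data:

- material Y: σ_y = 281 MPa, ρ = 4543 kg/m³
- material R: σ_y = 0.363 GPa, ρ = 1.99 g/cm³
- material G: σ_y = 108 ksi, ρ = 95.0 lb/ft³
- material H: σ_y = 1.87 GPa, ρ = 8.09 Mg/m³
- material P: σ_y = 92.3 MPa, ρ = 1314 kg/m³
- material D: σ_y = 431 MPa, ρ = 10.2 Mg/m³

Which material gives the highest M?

material G

In SI units:
  material Y: σ_y = 281.0 MPa, ρ = 4543 kg/m³
  material R: σ_y = 363.0 MPa, ρ = 1990 kg/m³
  material G: σ_y = 744.6 MPa, ρ = 1522 kg/m³
  material H: σ_y = 1870 MPa, ρ = 8090 kg/m³
  material P: σ_y = 92.30 MPa, ρ = 1314 kg/m³
  material D: σ_y = 431.0 MPa, ρ = 10200 kg/m³
  material G: M = 54.0×10⁻³
  material R: M = 25.6×10⁻³
  material H: M = 18.8×10⁻³
  material P: M = 15.5×10⁻³
  material Y: M = 9.44×10⁻³
  material D: M = 5.59×10⁻³
Material G ranks first.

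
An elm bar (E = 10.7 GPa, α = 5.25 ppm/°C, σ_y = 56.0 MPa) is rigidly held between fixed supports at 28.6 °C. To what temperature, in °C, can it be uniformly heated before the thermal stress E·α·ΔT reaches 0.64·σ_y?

667 °C

E·α·ΔT = 35.84 MPa ⇒ ΔT = 35.84 / (10.70×10³ × 5.25×10⁻⁶) = 638.0 K.
T = 28.6 + 638.0 = 666.6 °C.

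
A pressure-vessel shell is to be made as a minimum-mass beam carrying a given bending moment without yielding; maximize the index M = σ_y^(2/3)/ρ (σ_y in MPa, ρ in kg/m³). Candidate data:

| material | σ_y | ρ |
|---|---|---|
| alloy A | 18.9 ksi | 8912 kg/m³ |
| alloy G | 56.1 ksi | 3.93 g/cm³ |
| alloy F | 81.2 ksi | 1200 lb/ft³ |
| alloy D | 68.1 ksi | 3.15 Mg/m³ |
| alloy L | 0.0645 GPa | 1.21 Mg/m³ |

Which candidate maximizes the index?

alloy D

Putting every candidate on a common basis:
  alloy A: σ_y = 130.3 MPa, ρ = 8912 kg/m³
  alloy G: σ_y = 386.8 MPa, ρ = 3930 kg/m³
  alloy F: σ_y = 559.9 MPa, ρ = 19220 kg/m³
  alloy D: σ_y = 469.5 MPa, ρ = 3150 kg/m³
  alloy L: σ_y = 64.50 MPa, ρ = 1210 kg/m³
  alloy D: M = 19.2×10⁻³
  alloy G: M = 13.5×10⁻³
  alloy L: M = 13.3×10⁻³
  alloy F: M = 3.53×10⁻³
  alloy A: M = 2.88×10⁻³
The maximum is for alloy D.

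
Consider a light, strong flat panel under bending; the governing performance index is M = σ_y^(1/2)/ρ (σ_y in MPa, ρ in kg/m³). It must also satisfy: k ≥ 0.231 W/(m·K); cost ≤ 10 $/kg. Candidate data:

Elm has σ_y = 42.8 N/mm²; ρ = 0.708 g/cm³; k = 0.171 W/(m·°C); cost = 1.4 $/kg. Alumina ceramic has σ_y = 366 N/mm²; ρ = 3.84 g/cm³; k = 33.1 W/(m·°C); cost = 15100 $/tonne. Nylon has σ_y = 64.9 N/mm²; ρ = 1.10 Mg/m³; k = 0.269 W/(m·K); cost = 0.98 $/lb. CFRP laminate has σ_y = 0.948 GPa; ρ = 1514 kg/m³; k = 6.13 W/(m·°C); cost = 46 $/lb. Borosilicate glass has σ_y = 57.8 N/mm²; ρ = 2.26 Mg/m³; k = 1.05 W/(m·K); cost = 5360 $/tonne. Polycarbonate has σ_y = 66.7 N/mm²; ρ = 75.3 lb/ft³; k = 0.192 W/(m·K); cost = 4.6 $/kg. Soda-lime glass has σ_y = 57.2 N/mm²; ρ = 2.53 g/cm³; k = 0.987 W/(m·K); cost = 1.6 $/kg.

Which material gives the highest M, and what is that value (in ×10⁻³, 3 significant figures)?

Screen on constraints: k ≥ 0.231 W/(m·K); cost ≤ 10 $/kg. Survivors: nylon, borosilicate glass, soda-lime glass.
Convert each candidate to consistent units, then evaluate M:
  nylon: σ_y = 64.90 MPa, ρ = 1100 kg/m³
  borosilicate glass: σ_y = 57.80 MPa, ρ = 2260 kg/m³
  soda-lime glass: σ_y = 57.20 MPa, ρ = 2530 kg/m³
  nylon: M = 7.32×10⁻³
  borosilicate glass: M = 3.36×10⁻³
  soda-lime glass: M = 2.99×10⁻³
Nylon ranks first.

nylon, M = 7.32×10⁻³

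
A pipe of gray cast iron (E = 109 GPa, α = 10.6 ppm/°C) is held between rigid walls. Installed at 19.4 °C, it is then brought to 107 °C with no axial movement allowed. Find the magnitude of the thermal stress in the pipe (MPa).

101 MPa

ΔT = 87.60 K. Constrained thermal stress σ = E·α·ΔT = 109.0×10³ MPa × 10.6×10⁻⁶ × 87.60 = 101 MPa (compressive).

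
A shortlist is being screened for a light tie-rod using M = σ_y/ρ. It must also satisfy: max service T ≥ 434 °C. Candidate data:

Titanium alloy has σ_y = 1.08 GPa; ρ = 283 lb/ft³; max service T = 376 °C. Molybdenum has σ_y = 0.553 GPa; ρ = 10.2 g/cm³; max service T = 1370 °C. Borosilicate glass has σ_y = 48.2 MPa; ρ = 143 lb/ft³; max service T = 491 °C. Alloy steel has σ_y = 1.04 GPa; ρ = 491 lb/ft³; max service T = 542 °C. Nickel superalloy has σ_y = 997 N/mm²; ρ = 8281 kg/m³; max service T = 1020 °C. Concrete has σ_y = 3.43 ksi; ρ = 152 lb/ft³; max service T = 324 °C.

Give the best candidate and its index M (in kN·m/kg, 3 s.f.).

Screen on constraints: max service T ≥ 434 °C. Survivors: molybdenum, borosilicate glass, alloy steel, nickel superalloy.
Putting every candidate on a common basis:
  molybdenum: σ_y = 553.0 MPa, ρ = 10200 kg/m³
  borosilicate glass: σ_y = 48.20 MPa, ρ = 2291 kg/m³
  alloy steel: σ_y = 1040 MPa, ρ = 7865 kg/m³
  nickel superalloy: σ_y = 997.0 MPa, ρ = 8281 kg/m³
  alloy steel: M = 132 kN·m/kg
  nickel superalloy: M = 120 kN·m/kg
  molybdenum: M = 54.2 kN·m/kg
  borosilicate glass: M = 21.0 kN·m/kg
The maximum is for alloy steel.

alloy steel, M = 132 kN·m/kg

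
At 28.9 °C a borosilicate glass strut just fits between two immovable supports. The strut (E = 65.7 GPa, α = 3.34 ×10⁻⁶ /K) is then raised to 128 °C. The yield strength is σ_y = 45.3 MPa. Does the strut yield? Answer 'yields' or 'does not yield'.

ΔT = 99.10 K. Constrained thermal stress σ = E·α·ΔT = 65.70×10³ MPa × 3.34×10⁻⁶ × 99.10 = 21.7 MPa (compressive).
Compare to σ_y = 45.3 MPa: σ < σ_y, so it does not yield.

does not yield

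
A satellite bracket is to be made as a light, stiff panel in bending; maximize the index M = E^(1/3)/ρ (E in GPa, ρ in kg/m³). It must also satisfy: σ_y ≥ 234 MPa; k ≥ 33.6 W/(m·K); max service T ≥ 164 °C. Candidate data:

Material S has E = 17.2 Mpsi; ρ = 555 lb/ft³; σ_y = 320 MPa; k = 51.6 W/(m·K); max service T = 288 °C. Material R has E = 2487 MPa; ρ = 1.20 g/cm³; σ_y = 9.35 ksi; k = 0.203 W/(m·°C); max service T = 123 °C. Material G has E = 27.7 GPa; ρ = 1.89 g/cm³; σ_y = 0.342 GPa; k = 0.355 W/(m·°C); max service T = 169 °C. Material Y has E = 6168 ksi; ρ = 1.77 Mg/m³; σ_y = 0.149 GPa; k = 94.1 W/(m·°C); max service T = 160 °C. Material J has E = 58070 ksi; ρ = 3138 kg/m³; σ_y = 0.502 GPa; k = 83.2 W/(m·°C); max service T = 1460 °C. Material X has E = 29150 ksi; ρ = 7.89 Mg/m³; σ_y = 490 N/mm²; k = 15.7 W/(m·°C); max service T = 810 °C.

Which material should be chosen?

Screen on constraints: σ_y ≥ 234 MPa; k ≥ 33.6 W/(m·K); max service T ≥ 164 °C. Survivors: material S, material J.
After converting to SI:
  material S: E = 118.6 GPa, ρ = 8890 kg/m³
  material J: E = 400.4 GPa, ρ = 3138 kg/m³
  material J: M = 2.35×10⁻³
  material S: M = 0.553×10⁻³
Material J has the largest M.

material J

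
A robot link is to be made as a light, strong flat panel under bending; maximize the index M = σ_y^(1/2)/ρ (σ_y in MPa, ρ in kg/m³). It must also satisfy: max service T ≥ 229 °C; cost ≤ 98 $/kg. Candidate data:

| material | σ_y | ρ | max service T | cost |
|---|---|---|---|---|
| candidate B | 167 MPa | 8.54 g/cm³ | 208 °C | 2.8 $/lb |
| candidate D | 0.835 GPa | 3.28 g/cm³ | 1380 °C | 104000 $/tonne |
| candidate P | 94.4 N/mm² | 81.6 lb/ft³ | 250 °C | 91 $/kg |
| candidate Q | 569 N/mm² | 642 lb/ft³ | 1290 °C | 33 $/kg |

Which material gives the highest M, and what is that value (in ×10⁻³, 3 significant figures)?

candidate P, M = 7.43×10⁻³

Screen on constraints: max service T ≥ 229 °C; cost ≤ 98 $/kg. Survivors: candidate P, candidate Q.
Putting every candidate on a common basis:
  candidate P: σ_y = 94.40 MPa, ρ = 1307 kg/m³
  candidate Q: σ_y = 569.0 MPa, ρ = 10280 kg/m³
  candidate P: M = 7.43×10⁻³
  candidate Q: M = 2.32×10⁻³
Candidate P has the largest M.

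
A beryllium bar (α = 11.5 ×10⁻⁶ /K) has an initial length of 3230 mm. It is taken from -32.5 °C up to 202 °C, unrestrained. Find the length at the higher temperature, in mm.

ΔT = 202 − (-32.5) = 234.5 K.
ΔL = α·L₀·ΔT = 11.5×10⁻⁶ × 3230 mm × 234.5 K = 8.71 mm.
L = L₀ + ΔL = 3230 + 8.71 = 3238.7 mm.

3238.7 mm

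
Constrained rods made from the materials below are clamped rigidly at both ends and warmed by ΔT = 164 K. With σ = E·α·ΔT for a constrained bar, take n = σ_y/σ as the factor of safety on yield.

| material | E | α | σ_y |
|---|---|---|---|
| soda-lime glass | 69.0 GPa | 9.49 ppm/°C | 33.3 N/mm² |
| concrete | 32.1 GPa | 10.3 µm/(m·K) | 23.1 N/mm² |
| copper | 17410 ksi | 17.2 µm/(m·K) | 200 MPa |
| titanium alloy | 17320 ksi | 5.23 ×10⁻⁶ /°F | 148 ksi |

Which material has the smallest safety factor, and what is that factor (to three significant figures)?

soda-lime glass, n = 0.310

In consistent units (E in GPa, α in ×10⁻⁶/K, σ_y in MPa):
  soda-lime glass: E = 69.00, α = 9.49, σ_y = 33.30 → σ = 107 MPa, n = 0.310
  concrete: E = 32.10, α = 10.3, σ_y = 23.10 → σ = 54.2 MPa, n = 0.426
  copper: E = 120.0, α = 17.2, σ_y = 200.0 → σ = 339 MPa, n = 0.591
  titanium alloy: E = 119.4, α = 9.41, σ_y = 1020 → σ = 184 MPa, n = 5.53
Soda-lime glass has the lowest safety factor, n = 0.310.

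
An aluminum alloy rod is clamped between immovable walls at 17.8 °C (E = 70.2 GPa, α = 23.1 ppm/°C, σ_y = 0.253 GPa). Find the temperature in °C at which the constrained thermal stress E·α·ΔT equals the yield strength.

σ_y = 0.253 GPa = 253.0 MPa.
E·α·ΔT = 253.0 MPa ⇒ ΔT = 253.0 / (70.20×10³ × 23.1×10⁻⁶) = 156.0 K.
T = 17.8 + 156.0 = 173.8 °C.

174 °C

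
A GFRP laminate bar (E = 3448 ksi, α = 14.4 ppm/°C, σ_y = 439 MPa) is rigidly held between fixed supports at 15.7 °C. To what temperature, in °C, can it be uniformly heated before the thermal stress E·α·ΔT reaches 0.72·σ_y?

E = 3448 ksi = 23.77 GPa.
E·α·ΔT = 316.1 MPa ⇒ ΔT = 316.1 / (23.77×10³ × 14.4×10⁻⁶) = 923.3 K.
T = 15.7 + 923.3 = 939.0 °C.

939 °C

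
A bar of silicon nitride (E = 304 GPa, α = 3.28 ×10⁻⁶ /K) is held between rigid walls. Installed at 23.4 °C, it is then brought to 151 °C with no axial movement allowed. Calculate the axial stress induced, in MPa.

127 MPa

ΔT = 127.6 K. Constrained thermal stress σ = E·α·ΔT = 304.0×10³ MPa × 3.28×10⁻⁶ × 127.6 = 127 MPa (compressive).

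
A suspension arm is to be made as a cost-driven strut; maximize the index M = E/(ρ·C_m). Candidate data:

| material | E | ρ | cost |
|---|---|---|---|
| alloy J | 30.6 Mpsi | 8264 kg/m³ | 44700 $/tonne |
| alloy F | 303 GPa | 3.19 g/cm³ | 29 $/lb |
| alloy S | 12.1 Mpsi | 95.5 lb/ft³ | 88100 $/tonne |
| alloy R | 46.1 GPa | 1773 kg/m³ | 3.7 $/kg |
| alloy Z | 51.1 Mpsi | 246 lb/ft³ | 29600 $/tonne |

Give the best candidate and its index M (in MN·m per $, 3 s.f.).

alloy R, M = 7.03 MN·m per $

Normalizing units and computing the index:
  alloy J: E = 211.0 GPa, ρ = 8264 kg/m³, cost = 44.70 $/kg
  alloy F: E = 303.0 GPa, ρ = 3190 kg/m³, cost = 63.93 $/kg
  alloy S: E = 83.43 GPa, ρ = 1530 kg/m³, cost = 88.10 $/kg
  alloy R: E = 46.10 GPa, ρ = 1773 kg/m³, cost = 3.700 $/kg
  alloy Z: E = 352.3 GPa, ρ = 3941 kg/m³, cost = 29.60 $/kg
  alloy R: M = 7.03 MN·m per $
  alloy Z: M = 3.02 MN·m per $
  alloy F: M = 1.49 MN·m per $
  alloy S: M = 0.619 MN·m per $
  alloy J: M = 0.571 MN·m per $
Highest index: alloy R.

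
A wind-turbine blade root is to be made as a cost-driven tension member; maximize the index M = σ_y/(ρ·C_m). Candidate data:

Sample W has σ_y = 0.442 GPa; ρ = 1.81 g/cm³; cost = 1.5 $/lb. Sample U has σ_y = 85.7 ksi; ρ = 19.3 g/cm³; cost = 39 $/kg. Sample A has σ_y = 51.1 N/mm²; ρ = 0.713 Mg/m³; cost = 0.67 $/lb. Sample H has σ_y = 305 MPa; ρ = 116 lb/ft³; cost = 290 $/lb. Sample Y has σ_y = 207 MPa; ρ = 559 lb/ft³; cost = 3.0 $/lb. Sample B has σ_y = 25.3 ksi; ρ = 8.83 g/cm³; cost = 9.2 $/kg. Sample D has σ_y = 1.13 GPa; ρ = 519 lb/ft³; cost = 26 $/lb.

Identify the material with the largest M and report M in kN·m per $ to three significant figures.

sample W, M = 73.8 kN·m per $

Putting every candidate on a common basis:
  sample W: σ_y = 442.0 MPa, ρ = 1810 kg/m³, cost = 3.307 $/kg
  sample U: σ_y = 590.9 MPa, ρ = 19300 kg/m³, cost = 39.00 $/kg
  sample A: σ_y = 51.10 MPa, ρ = 713.0 kg/m³, cost = 1.477 $/kg
  sample H: σ_y = 305.0 MPa, ρ = 1858 kg/m³, cost = 639.3 $/kg
  sample Y: σ_y = 207.0 MPa, ρ = 8954 kg/m³, cost = 6.614 $/kg
  sample B: σ_y = 174.4 MPa, ρ = 8830 kg/m³, cost = 9.200 $/kg
  sample D: σ_y = 1130 MPa, ρ = 8314 kg/m³, cost = 57.32 $/kg
  sample W: M = 73.8 kN·m per $
  sample A: M = 48.5 kN·m per $
  sample Y: M = 3.50 kN·m per $
  sample D: M = 2.37 kN·m per $
  sample B: M = 2.15 kN·m per $
  sample U: M = 0.785 kN·m per $
  sample H: M = 0.257 kN·m per $
Sample W has the largest M.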